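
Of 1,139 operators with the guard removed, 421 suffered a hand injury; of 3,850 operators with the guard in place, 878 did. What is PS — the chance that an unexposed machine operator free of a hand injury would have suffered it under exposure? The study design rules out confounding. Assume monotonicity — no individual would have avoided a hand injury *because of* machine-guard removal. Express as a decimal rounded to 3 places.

PS ≈ 0.183

p₁ = P(outcome | exposed) = 421/1139 = 0.36962
p₀ = P(outcome | unexposed) = 878/3850 = 0.22805
Under exogeneity and monotonicity, PS = (p₁ − p₀) / (1 − p₀).
PS = (0.36962 − 0.22805) / (1 − 0.22805) = 0.14157 / 0.77195 ≈ 0.1834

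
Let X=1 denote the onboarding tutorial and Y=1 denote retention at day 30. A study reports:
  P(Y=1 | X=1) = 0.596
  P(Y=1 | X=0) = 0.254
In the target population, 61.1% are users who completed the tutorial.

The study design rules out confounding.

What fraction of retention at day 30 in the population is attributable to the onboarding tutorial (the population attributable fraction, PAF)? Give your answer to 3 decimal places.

PAF ≈ 0.451

Let p₁ = 0.596, p₀ = 0.254.
Overall risk P(Y=1) = π·p₁ + (1−π)·p₀ = 0.611×0.596 + 0.389×0.254 = 0.46296.
Under exogeneity, PAF = [P(Y=1) − p₀] / P(Y=1).
PAF = (0.46296 − 0.254) / 0.46296 ≈ 0.4514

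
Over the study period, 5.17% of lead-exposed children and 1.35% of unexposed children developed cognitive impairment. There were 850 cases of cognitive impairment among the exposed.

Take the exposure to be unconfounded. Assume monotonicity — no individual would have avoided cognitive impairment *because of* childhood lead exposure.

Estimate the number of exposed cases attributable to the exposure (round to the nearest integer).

about 628 cases

p₁ = 0.0517, p₀ = 0.0135.
PN = (p₁ − p₀)/p₁ = (0.0517 − 0.0135) / 0.0517 ≈ 0.73888.
Attributable cases ≈ PN × (exposed cases) = 0.73888 × 850 ≈ 628.05.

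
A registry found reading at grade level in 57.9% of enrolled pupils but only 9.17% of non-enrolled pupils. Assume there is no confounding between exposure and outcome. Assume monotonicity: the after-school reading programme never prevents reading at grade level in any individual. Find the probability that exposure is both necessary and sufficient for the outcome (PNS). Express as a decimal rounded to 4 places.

PNS ≈ 0.4873

p₁ = 0.579, p₀ = 0.0917.
Under exogeneity and monotonicity, PNS = p₁ − p₀.
PNS = 0.579 − 0.0917 = 0.4873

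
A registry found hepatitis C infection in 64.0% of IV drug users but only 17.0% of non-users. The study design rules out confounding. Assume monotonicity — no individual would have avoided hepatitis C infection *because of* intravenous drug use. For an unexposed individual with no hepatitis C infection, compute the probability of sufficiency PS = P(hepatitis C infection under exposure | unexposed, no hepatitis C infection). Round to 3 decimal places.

p₁ = 0.64, p₀ = 0.17.
Under exogeneity and monotonicity, PS = (p₁ − p₀) / (1 − p₀).
PS = (0.64 − 0.17) / (1 − 0.17) = 0.47 / 0.83 ≈ 0.5663

PS ≈ 0.566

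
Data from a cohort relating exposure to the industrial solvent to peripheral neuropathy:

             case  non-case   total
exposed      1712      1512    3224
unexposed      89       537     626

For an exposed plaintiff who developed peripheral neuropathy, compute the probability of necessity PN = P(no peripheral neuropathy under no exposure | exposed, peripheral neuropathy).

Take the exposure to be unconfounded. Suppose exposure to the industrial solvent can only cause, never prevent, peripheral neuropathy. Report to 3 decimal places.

p₁ = P(outcome | exposed) = 1712/3224 = 0.53102
p₀ = P(outcome | unexposed) = 89/626 = 0.14217
Under exogeneity and monotonicity, PN = (p₁ − p₀)/p₁.
PN = (0.53102 − 0.14217) / 0.53102 ≈ 0.7323

PN ≈ 0.732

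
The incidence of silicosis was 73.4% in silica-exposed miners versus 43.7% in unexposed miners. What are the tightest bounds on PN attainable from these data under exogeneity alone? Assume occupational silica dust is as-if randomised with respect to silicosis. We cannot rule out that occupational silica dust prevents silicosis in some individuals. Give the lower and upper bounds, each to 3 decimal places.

p₁ = 0.734, p₀ = 0.437.
Under exogeneity alone the bounds on PN are max{0,(p₁−p₀)/p₁} ≤ PN ≤ min{1,(1−p₀)/p₁}.
  lower = (p₁ − p₀)/p₁ = 0.297 / 0.734 ≈ 0.4046
  upper = min{1, (1 − p₀)/p₁} = 0.563 / 0.734 ≈ 0.7670

0.405 ≤ PN ≤ 0.767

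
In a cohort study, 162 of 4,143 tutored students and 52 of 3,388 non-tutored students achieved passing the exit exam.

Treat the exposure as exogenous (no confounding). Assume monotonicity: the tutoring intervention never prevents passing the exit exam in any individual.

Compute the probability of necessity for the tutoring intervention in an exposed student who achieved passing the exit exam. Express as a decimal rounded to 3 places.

p₁ = P(outcome | exposed) = 162/4143 = 0.039102
p₀ = P(outcome | unexposed) = 52/3388 = 0.015348
Under exogeneity and monotonicity, PN = (p₁ − p₀) / p₁.
PN = (0.039102 − 0.015348) / 0.039102 = 0.023754 / 0.039102 ≈ 0.6075

PN ≈ 0.607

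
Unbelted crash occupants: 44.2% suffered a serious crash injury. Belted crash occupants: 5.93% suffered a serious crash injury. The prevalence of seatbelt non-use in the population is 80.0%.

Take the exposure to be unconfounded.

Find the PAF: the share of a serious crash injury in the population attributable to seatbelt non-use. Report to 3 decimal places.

PAF ≈ 0.838

p₁ = 0.442, p₀ = 0.0593.
Overall risk P(Y=1) = π·p₁ + (1−π)·p₀ = 0.8×0.442 + 0.2×0.0593 = 0.36546.
Under exogeneity, PAF = [P(Y=1) − p₀] / P(Y=1).
PAF = (0.36546 − 0.0593) / 0.36546 ≈ 0.8377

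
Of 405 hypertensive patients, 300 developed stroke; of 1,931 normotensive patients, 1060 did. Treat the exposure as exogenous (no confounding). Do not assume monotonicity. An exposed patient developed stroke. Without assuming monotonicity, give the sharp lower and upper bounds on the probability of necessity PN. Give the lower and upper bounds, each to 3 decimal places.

0.259 ≤ PN ≤ 0.609

p₁ = P(outcome | exposed) = 300/405 = 0.74074
p₀ = P(outcome | unexposed) = 1060/1931 = 0.54894
Under exogeneity alone the bounds on PN are max{0,(p₁−p₀)/p₁} ≤ PN ≤ min{1,(1−p₀)/p₁}.
  lower = (p₁ − p₀)/p₁ = 0.1918 / 0.74074 ≈ 0.2589
  upper = min{1, (1 − p₀)/p₁} = 0.45106 / 0.74074 ≈ 0.6089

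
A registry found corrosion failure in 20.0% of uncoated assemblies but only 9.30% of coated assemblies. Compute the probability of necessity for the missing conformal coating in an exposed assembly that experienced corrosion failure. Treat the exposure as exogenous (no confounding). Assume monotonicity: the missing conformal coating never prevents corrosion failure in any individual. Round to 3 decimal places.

p₁ = 0.2, p₀ = 0.093.
Under exogeneity and monotonicity, PN = (p₁ − p₀) / p₁.
PN = (0.2 − 0.093) / 0.2 = 0.107 / 0.2 ≈ 0.5350

PN ≈ 0.535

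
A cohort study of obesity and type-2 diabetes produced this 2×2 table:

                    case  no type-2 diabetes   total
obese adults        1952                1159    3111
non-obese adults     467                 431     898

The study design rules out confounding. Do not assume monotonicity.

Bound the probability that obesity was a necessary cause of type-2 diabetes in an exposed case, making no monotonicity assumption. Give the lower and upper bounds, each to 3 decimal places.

p₁ = P(outcome | exposed) = 1952/3111 = 0.62745
p₀ = P(outcome | unexposed) = 467/898 = 0.52004
Under exogeneity alone the bounds on PN are max{0,(p₁−p₀)/p₁} ≤ PN ≤ min{1,(1−p₀)/p₁}.
  lower = (p₁ − p₀)/p₁ = 0.10741 / 0.62745 ≈ 0.1712
  upper = min{1, (1 − p₀)/p₁} = 0.47996 / 0.62745 ≈ 0.7649

0.171 ≤ PN ≤ 0.765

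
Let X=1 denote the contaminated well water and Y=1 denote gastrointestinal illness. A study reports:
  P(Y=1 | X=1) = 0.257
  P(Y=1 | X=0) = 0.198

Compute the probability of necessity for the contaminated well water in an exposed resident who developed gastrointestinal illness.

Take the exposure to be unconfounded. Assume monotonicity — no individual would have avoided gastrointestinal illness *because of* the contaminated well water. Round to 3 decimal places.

Let p₁ = 0.257, p₀ = 0.198.
Under exogeneity and monotonicity, PN = (p₁ − p₀) / p₁.
PN = (0.257 − 0.198) / 0.257 = 0.059 / 0.257 ≈ 0.2296

PN ≈ 0.230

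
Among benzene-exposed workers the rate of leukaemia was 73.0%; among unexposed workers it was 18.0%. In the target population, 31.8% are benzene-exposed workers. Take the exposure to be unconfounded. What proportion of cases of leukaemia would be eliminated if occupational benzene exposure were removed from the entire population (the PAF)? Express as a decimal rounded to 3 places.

PAF ≈ 0.493

p₁ = 0.73, p₀ = 0.18.
Overall risk P(Y=1) = π·p₁ + (1−π)·p₀ = 0.318×0.73 + 0.682×0.18 = 0.3549.
Under exogeneity, PAF = [P(Y=1) − p₀] / P(Y=1).
PAF = (0.3549 − 0.18) / 0.3549 ≈ 0.4928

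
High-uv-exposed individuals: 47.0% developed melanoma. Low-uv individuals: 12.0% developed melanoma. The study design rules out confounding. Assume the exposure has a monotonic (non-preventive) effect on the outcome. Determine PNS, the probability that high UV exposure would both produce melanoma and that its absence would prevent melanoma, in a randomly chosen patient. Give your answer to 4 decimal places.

p₁ = 0.47, p₀ = 0.12.
Under exogeneity and monotonicity, PNS = p₁ − p₀.
PNS = 0.47 − 0.12 = 0.35

PNS ≈ 0.3500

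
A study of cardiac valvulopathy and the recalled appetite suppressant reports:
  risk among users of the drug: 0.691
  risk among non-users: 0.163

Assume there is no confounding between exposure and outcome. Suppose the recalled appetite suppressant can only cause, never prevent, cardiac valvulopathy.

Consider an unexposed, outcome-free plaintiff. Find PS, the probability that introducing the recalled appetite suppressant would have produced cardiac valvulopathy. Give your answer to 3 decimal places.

PS ≈ 0.631

Let p₁ = 0.691, p₀ = 0.163.
Under exogeneity and monotonicity, PS = (p₁ − p₀) / (1 − p₀).
PS = (0.691 − 0.163) / (1 − 0.163) = 0.528 / 0.837 ≈ 0.6308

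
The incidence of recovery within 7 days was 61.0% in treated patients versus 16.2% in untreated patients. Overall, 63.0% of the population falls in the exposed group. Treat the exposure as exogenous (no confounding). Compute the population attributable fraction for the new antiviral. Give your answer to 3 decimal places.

PAF ≈ 0.635

p₁ = 0.61, p₀ = 0.162.
Overall risk P(Y=1) = π·p₁ + (1−π)·p₀ = 0.63×0.61 + 0.37×0.162 = 0.44424.
Under exogeneity, PAF = [P(Y=1) − p₀] / P(Y=1).
PAF = (0.44424 − 0.162) / 0.44424 ≈ 0.6353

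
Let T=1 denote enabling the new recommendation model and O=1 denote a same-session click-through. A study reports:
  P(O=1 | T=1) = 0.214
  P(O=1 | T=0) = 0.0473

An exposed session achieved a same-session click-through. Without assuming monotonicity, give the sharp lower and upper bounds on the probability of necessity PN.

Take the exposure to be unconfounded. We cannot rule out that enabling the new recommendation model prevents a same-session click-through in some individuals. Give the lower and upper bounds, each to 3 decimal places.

Let p₁ = 0.214, p₀ = 0.0473.
Under exogeneity alone the bounds on PN are max{0,(p₁−p₀)/p₁} ≤ PN ≤ min{1,(1−p₀)/p₁}.
  lower = (p₁ − p₀)/p₁ = 0.1667 / 0.214 ≈ 0.7790
  upper = min{1, (1 − p₀)/p₁} = 0.9527 / 0.214 ≈ 4.4519 → capped at 1

0.779 ≤ PN ≤ 1.000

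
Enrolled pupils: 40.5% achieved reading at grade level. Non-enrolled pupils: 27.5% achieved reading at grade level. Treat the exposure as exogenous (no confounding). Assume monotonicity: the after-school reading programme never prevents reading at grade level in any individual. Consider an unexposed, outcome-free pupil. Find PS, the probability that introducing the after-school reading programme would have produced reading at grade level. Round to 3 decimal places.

PS ≈ 0.179

p₁ = 0.405, p₀ = 0.275.
Under exogeneity and monotonicity, PS = (p₁ − p₀) / (1 − p₀).
PS = (0.405 − 0.275) / (1 − 0.275) = 0.13 / 0.725 ≈ 0.1793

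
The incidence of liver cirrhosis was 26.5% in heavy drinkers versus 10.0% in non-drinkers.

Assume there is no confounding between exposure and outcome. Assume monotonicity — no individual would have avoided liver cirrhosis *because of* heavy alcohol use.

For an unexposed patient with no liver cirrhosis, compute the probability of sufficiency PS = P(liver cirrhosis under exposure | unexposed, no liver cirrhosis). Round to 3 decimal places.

PS ≈ 0.183

p₁ = 0.265, p₀ = 0.1.
Under exogeneity and monotonicity, PS = (p₁ − p₀) / (1 − p₀).
PS = (0.265 − 0.1) / (1 − 0.1) = 0.165 / 0.9 ≈ 0.1833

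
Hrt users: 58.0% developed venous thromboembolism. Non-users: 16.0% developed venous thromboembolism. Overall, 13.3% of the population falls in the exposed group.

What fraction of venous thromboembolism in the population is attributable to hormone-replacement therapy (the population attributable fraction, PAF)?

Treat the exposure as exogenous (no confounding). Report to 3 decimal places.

p₁ = 0.58, p₀ = 0.16.
Overall risk P(Y=1) = π·p₁ + (1−π)·p₀ = 0.133×0.58 + 0.867×0.16 = 0.21586.
Under exogeneity, PAF = [P(Y=1) − p₀] / P(Y=1).
PAF = (0.21586 − 0.16) / 0.21586 ≈ 0.2588

PAF ≈ 0.259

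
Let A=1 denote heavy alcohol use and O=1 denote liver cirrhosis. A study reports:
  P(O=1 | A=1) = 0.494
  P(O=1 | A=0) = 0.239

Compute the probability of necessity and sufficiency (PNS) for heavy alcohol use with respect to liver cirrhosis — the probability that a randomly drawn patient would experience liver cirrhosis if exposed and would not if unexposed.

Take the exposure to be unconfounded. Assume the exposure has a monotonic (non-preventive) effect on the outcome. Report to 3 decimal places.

PNS ≈ 0.255

Let p₁ = 0.494, p₀ = 0.239.
Under exogeneity and monotonicity, PNS = p₁ − p₀.
PNS = 0.494 − 0.239 = 0.255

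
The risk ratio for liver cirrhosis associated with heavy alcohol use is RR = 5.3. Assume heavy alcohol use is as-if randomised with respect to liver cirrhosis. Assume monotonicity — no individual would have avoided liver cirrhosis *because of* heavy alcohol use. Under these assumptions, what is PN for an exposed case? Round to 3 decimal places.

Under exogeneity and monotonicity, PN = (RR − 1) / RR = 1 − 1/RR.
PN = (5.3 − 1) / 5.3 = 4.3 / 5.3 ≈ 0.8113

PN ≈ 0.811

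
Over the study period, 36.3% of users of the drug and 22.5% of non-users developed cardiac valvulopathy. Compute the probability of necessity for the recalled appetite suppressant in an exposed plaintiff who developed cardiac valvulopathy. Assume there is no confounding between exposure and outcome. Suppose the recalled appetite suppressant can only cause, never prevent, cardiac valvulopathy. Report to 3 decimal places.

PN ≈ 0.380

p₁ = 0.363, p₀ = 0.225.
Under exogeneity and monotonicity, PN = (p₁ − p₀) / p₁.
PN = (0.363 − 0.225) / 0.363 = 0.138 / 0.363 ≈ 0.3802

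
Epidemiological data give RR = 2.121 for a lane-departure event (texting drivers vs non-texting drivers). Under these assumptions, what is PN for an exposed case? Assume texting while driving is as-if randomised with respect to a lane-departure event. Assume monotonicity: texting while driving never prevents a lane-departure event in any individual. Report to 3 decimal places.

PN ≈ 0.529

Under exogeneity and monotonicity, PN = (RR − 1) / RR = 1 − 1/RR.
PN = (2.121 − 1) / 2.121 = 1.121 / 2.121 ≈ 0.5285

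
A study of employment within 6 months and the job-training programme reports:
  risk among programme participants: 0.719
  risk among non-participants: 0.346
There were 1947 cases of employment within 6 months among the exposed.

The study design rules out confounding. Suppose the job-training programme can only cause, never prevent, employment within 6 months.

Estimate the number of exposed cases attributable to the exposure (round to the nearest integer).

Let p₁ = 0.719, p₀ = 0.346.
PN = (p₁ − p₀)/p₁ = (0.719 − 0.346) / 0.719 ≈ 0.51878.
Attributable cases ≈ PN × (exposed cases) = 0.51878 × 1947 ≈ 1010.06.

about 1010 cases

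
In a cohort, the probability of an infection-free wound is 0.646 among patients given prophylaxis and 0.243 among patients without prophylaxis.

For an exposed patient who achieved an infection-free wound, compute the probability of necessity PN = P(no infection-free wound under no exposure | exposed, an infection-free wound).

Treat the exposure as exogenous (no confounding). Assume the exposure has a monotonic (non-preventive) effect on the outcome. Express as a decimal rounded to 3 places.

PN ≈ 0.624

Let p₁ = 0.646, p₀ = 0.243.
Under exogeneity and monotonicity, PN = (p₁ − p₀) / p₁.
PN = (0.646 − 0.243) / 0.646 = 0.403 / 0.646 ≈ 0.6238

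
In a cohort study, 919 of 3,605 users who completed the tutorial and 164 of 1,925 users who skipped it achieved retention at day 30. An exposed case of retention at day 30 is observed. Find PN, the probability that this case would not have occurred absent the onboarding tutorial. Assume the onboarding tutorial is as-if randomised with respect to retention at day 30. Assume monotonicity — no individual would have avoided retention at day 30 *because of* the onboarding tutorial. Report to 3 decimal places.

PN ≈ 0.666

p₁ = P(outcome | exposed) = 919/3605 = 0.25492
p₀ = P(outcome | unexposed) = 164/1925 = 0.085195
Under exogeneity and monotonicity, PN = (p₁ − p₀) / p₁.
PN = (0.25492 − 0.085195) / 0.25492 = 0.16973 / 0.25492 ≈ 0.6658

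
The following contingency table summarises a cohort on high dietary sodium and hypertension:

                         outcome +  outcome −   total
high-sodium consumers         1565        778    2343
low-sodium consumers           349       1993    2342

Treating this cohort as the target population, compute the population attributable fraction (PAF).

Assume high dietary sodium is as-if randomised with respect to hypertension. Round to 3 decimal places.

PAF ≈ 0.635

p₁ = P(outcome | exposed) = 1565/2343 = 0.66795
p₀ = P(outcome | unexposed) = 349/2342 = 0.14902
Exposure prevalence π = 2343/4685 = 0.50011; overall risk P(Y=1) = 0.40854.
Under exogeneity, PAF = [P(Y=1) − p₀]/P(Y=1).
PAF = (0.40854 − 0.14902) / 0.40854 ≈ 0.6352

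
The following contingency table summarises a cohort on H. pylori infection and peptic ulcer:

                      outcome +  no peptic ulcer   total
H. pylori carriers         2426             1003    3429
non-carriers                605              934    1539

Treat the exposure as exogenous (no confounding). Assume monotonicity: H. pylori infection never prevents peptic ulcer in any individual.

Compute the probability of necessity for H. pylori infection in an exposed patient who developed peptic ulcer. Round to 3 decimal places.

p₁ = P(outcome | exposed) = 2426/3429 = 0.70749
p₀ = P(outcome | unexposed) = 605/1539 = 0.39311
Under exogeneity and monotonicity, PN = (p₁ − p₀)/p₁.
PN = (0.70749 − 0.39311) / 0.70749 ≈ 0.4444

PN ≈ 0.444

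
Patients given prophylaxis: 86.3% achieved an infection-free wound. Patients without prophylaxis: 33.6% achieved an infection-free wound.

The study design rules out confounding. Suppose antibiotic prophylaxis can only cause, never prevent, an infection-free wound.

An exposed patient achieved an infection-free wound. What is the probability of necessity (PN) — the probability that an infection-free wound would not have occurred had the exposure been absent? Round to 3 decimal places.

PN ≈ 0.611

p₁ = 0.863, p₀ = 0.336.
Under exogeneity and monotonicity, PN = (p₁ − p₀) / p₁.
PN = (0.863 − 0.336) / 0.863 = 0.527 / 0.863 ≈ 0.6107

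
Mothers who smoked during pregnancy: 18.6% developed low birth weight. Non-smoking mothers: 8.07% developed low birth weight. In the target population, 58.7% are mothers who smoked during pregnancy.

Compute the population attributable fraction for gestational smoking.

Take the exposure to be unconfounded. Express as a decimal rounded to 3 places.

p₁ = 0.186, p₀ = 0.0807.
Overall risk P(Y=1) = π·p₁ + (1−π)·p₀ = 0.587×0.186 + 0.413×0.0807 = 0.14251.
Under exogeneity, PAF = [P(Y=1) − p₀] / P(Y=1).
PAF = (0.14251 − 0.0807) / 0.14251 ≈ 0.4337

PAF ≈ 0.434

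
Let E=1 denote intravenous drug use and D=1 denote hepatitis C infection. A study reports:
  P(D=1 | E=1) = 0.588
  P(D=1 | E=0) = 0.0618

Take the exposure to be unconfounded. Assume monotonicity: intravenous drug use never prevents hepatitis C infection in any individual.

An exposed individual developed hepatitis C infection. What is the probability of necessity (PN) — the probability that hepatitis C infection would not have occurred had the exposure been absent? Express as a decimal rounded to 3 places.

Let p₁ = 0.588, p₀ = 0.0618.
Under exogeneity and monotonicity, PN = (p₁ − p₀) / p₁.
PN = (0.588 − 0.0618) / 0.588 = 0.5262 / 0.588 ≈ 0.8949

PN ≈ 0.895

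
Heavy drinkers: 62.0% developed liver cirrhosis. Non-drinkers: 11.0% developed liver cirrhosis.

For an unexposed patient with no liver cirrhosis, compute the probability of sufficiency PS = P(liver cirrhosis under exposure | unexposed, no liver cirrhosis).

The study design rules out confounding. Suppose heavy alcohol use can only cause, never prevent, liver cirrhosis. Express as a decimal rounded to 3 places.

p₁ = 0.62, p₀ = 0.11.
Under exogeneity and monotonicity, PS = (p₁ − p₀) / (1 − p₀).
PS = (0.62 − 0.11) / (1 − 0.11) = 0.51 / 0.89 ≈ 0.5730

PS ≈ 0.573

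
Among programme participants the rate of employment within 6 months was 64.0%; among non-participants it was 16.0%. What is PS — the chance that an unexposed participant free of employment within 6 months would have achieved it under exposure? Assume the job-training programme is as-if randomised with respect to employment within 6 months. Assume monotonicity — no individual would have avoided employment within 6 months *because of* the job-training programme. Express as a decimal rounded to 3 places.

PS ≈ 0.571

p₁ = 0.64, p₀ = 0.16.
Under exogeneity and monotonicity, PS = (p₁ − p₀) / (1 − p₀).
PS = (0.64 − 0.16) / (1 − 0.16) = 0.48 / 0.84 ≈ 0.5714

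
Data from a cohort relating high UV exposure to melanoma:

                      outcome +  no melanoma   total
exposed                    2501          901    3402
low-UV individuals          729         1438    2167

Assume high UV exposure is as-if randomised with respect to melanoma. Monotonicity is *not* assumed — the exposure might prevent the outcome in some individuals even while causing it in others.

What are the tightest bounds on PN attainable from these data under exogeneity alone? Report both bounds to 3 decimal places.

0.542 ≤ PN ≤ 0.903

p₁ = P(outcome | exposed) = 2501/3402 = 0.73516
p₀ = P(outcome | unexposed) = 729/2167 = 0.33641
Under exogeneity alone the bounds on PN are max{0,(p₁−p₀)/p₁} ≤ PN ≤ min{1,(1−p₀)/p₁}.
  lower = (p₁ − p₀)/p₁ = 0.39875 / 0.73516 ≈ 0.5424
  upper = min{1, (1 − p₀)/p₁} = 0.66359 / 0.73516 ≈ 0.9027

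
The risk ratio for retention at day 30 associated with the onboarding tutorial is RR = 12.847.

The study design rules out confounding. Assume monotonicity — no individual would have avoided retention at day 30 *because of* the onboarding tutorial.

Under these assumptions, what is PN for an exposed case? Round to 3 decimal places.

PN ≈ 0.922

Under exogeneity and monotonicity, PN = (RR − 1) / RR = 1 − 1/RR.
PN = (12.847 − 1) / 12.847 = 11.85 / 12.847 ≈ 0.9222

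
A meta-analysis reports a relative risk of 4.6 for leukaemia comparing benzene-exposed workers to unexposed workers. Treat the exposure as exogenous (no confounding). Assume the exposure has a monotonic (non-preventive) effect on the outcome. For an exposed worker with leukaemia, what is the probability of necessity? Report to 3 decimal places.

Under exogeneity and monotonicity, PN = (RR − 1) / RR = 1 − 1/RR.
PN = (4.6 − 1) / 4.6 = 3.6 / 4.6 ≈ 0.7826

PN ≈ 0.783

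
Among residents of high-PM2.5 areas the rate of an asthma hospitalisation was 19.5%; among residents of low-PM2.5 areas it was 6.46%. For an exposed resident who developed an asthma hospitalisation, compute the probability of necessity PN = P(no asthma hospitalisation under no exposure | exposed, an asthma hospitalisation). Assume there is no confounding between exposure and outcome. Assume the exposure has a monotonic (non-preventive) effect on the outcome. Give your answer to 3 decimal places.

PN ≈ 0.669

p₁ = 0.195, p₀ = 0.0646.
Under exogeneity and monotonicity, PN = (p₁ − p₀) / p₁.
PN = (0.195 − 0.0646) / 0.195 = 0.1304 / 0.195 ≈ 0.6687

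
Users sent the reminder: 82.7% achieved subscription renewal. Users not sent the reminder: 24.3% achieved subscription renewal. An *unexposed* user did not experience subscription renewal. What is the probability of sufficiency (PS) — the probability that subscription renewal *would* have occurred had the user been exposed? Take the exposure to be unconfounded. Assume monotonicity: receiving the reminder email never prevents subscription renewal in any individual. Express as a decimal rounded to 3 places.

p₁ = 0.827, p₀ = 0.243.
Under exogeneity and monotonicity, PS = (p₁ − p₀) / (1 − p₀).
PS = (0.827 − 0.243) / (1 − 0.243) = 0.584 / 0.757 ≈ 0.7715

PS ≈ 0.771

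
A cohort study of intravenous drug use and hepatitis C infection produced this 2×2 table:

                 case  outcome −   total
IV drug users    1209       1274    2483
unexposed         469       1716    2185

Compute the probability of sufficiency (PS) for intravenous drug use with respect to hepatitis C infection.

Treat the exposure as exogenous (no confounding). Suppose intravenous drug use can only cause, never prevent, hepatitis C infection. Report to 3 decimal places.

PS ≈ 0.347

p₁ = P(outcome | exposed) = 1209/2483 = 0.48691
p₀ = P(outcome | unexposed) = 469/2185 = 0.21465
Under exogeneity and monotonicity, PS = (p₁ − p₀)/(1 − p₀).
PS = (0.48691 − 0.21465) / 0.78535 ≈ 0.3467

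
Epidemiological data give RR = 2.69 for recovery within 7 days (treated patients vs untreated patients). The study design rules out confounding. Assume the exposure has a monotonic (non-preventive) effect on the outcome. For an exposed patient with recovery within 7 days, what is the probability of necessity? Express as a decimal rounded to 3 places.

PN ≈ 0.628

Under exogeneity and monotonicity, PN = (RR − 1) / RR = 1 − 1/RR.
PN = (2.69 − 1) / 2.69 = 1.69 / 2.69 ≈ 0.6283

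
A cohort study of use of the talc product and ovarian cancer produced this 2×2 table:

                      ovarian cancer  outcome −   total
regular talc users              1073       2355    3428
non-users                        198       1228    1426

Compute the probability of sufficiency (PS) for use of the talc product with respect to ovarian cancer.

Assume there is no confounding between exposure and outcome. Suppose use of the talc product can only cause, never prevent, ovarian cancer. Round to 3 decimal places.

PS ≈ 0.202

p₁ = P(outcome | exposed) = 1073/3428 = 0.31301
p₀ = P(outcome | unexposed) = 198/1426 = 0.13885
Under exogeneity and monotonicity, PS = (p₁ − p₀)/(1 − p₀).
PS = (0.31301 − 0.13885) / 0.86115 ≈ 0.2022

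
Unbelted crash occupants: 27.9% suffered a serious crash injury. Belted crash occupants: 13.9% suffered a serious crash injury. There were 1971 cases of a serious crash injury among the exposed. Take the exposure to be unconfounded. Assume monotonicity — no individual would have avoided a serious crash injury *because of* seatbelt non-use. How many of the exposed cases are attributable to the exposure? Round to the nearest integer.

about 989 cases

p₁ = 0.279, p₀ = 0.139.
PN = (p₁ − p₀)/p₁ = (0.279 − 0.139) / 0.279 ≈ 0.50179.
Attributable cases ≈ PN × (exposed cases) = 0.50179 × 1971 ≈ 989.03.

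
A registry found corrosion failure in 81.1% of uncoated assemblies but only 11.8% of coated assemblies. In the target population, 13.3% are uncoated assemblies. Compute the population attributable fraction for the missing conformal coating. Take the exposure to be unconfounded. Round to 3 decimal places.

PAF ≈ 0.439

p₁ = 0.811, p₀ = 0.118.
Overall risk P(Y=1) = π·p₁ + (1−π)·p₀ = 0.133×0.811 + 0.867×0.118 = 0.21017.
Under exogeneity, PAF = [P(Y=1) − p₀] / P(Y=1).
PAF = (0.21017 − 0.118) / 0.21017 ≈ 0.4385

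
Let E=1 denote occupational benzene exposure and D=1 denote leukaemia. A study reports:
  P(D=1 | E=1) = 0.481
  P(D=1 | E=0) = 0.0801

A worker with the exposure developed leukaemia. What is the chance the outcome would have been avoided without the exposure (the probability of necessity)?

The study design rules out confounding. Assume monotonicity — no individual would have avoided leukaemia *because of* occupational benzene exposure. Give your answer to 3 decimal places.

PN ≈ 0.833

Let p₁ = 0.481, p₀ = 0.0801.
Under exogeneity and monotonicity, PN = (p₁ − p₀) / p₁.
PN = (0.481 − 0.0801) / 0.481 = 0.4009 / 0.481 ≈ 0.8335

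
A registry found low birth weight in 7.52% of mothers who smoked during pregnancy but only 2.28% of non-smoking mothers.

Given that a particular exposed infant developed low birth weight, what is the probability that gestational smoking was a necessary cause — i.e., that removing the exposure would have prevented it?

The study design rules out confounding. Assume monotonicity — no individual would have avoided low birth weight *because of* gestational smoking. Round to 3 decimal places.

p₁ = 0.0752, p₀ = 0.0228.
Under exogeneity and monotonicity, PN = (p₁ − p₀) / p₁.
PN = (0.0752 − 0.0228) / 0.0752 = 0.0524 / 0.0752 ≈ 0.6968

PN ≈ 0.697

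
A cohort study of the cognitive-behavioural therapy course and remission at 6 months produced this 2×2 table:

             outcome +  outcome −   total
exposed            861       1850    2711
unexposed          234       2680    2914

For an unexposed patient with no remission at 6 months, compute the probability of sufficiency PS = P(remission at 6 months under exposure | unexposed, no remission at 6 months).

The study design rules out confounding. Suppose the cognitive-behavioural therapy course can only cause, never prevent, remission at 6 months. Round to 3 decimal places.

p₁ = P(outcome | exposed) = 861/2711 = 0.31759
p₀ = P(outcome | unexposed) = 234/2914 = 0.080302
Under exogeneity and monotonicity, PS = (p₁ − p₀) / (1 − p₀).
PS = (0.31759 − 0.080302) / (1 − 0.080302) = 0.23729 / 0.9197 ≈ 0.2580

PS ≈ 0.258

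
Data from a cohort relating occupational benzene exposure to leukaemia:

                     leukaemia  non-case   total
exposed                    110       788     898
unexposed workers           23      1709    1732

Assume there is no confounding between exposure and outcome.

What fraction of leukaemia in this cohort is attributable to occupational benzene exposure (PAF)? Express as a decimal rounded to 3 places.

PAF ≈ 0.737

p₁ = P(outcome | exposed) = 110/898 = 0.12249
p₀ = P(outcome | unexposed) = 23/1732 = 0.013279
Exposure prevalence π = 898/2630 = 0.34144; overall risk P(Y=1) = 0.05057.
Under exogeneity, PAF = [P(Y=1) − p₀]/P(Y=1).
PAF = (0.05057 − 0.013279) / 0.05057 ≈ 0.7374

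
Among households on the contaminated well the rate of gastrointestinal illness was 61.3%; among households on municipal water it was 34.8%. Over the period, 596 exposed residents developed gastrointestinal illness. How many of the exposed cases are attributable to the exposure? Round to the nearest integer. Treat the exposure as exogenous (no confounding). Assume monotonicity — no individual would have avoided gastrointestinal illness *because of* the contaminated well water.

p₁ = 0.613, p₀ = 0.348.
PN = (p₁ − p₀)/p₁ = (0.613 − 0.348) / 0.613 ≈ 0.43230.
Attributable cases ≈ PN × (exposed cases) = 0.43230 × 596 ≈ 257.65.

about 258 cases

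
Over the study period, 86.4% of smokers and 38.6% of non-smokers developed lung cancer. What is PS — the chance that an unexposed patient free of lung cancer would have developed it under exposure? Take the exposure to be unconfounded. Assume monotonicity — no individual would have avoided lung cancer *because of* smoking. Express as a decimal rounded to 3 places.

p₁ = 0.864, p₀ = 0.386.
Under exogeneity and monotonicity, PS = (p₁ − p₀) / (1 − p₀).
PS = (0.864 − 0.386) / (1 − 0.386) = 0.478 / 0.614 ≈ 0.7785

PS ≈ 0.779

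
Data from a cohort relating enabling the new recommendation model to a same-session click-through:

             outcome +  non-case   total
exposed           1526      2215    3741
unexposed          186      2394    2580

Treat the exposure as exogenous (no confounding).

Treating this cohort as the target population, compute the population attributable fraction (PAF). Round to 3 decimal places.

PAF ≈ 0.734

p₁ = P(outcome | exposed) = 1526/3741 = 0.40791
p₀ = P(outcome | unexposed) = 186/2580 = 0.072093
Exposure prevalence π = 3741/6321 = 0.59184; overall risk P(Y=1) = 0.27084.
Under exogeneity, PAF = [P(Y=1) − p₀]/P(Y=1).
PAF = (0.27084 − 0.072093) / 0.27084 ≈ 0.7338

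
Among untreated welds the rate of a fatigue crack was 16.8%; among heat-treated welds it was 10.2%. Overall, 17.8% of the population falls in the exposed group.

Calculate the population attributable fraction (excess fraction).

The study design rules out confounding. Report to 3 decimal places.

p₁ = 0.168, p₀ = 0.102.
Overall risk P(Y=1) = π·p₁ + (1−π)·p₀ = 0.178×0.168 + 0.822×0.102 = 0.11375.
Under exogeneity, PAF = [P(Y=1) − p₀] / P(Y=1).
PAF = (0.11375 − 0.102) / 0.11375 ≈ 0.1033

PAF ≈ 0.103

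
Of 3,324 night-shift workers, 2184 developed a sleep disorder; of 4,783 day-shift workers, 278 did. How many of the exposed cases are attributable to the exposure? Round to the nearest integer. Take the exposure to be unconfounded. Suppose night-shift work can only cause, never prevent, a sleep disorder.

about 1991 cases

p₁ = P(outcome | exposed) = 2184/3324 = 0.65704
p₀ = P(outcome | unexposed) = 278/4783 = 0.058123
PN = (p₁ − p₀)/p₁ = (0.65704 − 0.058123) / 0.65704 ≈ 0.91154.
Attributable cases ≈ PN × (exposed cases) = 0.91154 × 2184 ≈ 1990.80.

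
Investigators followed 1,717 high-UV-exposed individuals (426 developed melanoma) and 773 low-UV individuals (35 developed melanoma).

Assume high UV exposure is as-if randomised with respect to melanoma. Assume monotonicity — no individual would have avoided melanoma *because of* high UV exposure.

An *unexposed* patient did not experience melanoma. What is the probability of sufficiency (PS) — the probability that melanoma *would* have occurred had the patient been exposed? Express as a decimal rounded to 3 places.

p₁ = P(outcome | exposed) = 426/1717 = 0.24811
p₀ = P(outcome | unexposed) = 35/773 = 0.045278
Under exogeneity and monotonicity, PS = (p₁ − p₀) / (1 − p₀).
PS = (0.24811 − 0.045278) / (1 − 0.045278) = 0.20283 / 0.95472 ≈ 0.2124

PS ≈ 0.212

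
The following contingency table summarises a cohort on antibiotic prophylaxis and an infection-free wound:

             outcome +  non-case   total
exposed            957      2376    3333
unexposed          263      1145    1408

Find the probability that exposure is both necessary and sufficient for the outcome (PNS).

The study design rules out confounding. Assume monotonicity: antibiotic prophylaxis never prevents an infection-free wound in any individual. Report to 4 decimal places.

p₁ = P(outcome | exposed) = 957/3333 = 0.28713
p₀ = P(outcome | unexposed) = 263/1408 = 0.18679
Under exogeneity and monotonicity, PNS = p₁ − p₀.
PNS = 0.28713 − 0.18679 = 0.10034

PNS ≈ 0.1003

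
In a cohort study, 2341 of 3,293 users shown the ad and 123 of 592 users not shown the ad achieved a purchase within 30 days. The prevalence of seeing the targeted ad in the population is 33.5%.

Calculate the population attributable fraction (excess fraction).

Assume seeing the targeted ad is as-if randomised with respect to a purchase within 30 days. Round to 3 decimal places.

p₁ = P(outcome | exposed) = 2341/3293 = 0.7109
p₀ = P(outcome | unexposed) = 123/592 = 0.20777
Overall risk P(Y=1) = π·p₁ + (1−π)·p₀ = 0.335×0.7109 + 0.665×0.20777 = 0.37632.
Under exogeneity, PAF = [P(Y=1) − p₀] / P(Y=1).
PAF = (0.37632 − 0.20777) / 0.37632 ≈ 0.4479

PAF ≈ 0.448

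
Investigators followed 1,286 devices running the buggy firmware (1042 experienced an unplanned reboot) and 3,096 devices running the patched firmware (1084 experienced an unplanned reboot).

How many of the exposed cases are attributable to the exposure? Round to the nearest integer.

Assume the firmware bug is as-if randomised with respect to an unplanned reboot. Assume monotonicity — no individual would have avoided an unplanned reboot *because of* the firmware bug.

p₁ = P(outcome | exposed) = 1042/1286 = 0.81026
p₀ = P(outcome | unexposed) = 1084/3096 = 0.35013
PN = (p₁ − p₀)/p₁ = (0.81026 − 0.35013) / 0.81026 ≈ 0.56788.
Attributable cases ≈ PN × (exposed cases) = 0.56788 × 1042 ≈ 591.73.

about 592 cases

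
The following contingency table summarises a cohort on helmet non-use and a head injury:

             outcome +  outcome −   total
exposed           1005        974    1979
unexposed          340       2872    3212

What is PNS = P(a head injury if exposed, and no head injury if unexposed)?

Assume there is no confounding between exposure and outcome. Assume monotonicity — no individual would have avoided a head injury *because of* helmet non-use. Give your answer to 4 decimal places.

p₁ = P(outcome | exposed) = 1005/1979 = 0.50783
p₀ = P(outcome | unexposed) = 340/3212 = 0.10585
Under exogeneity and monotonicity, PNS = p₁ − p₀.
PNS = 0.50783 − 0.10585 = 0.40198

PNS ≈ 0.4020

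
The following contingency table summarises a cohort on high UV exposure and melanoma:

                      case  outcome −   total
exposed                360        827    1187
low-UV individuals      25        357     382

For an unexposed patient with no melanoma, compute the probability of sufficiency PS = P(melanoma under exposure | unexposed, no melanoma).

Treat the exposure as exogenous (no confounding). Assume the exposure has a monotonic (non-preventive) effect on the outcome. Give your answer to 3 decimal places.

p₁ = P(outcome | exposed) = 360/1187 = 0.30329
p₀ = P(outcome | unexposed) = 25/382 = 0.065445
Under exogeneity and monotonicity, PS = (p₁ − p₀)/(1 − p₀).
PS = (0.30329 − 0.065445) / 0.93455 ≈ 0.2545

PS ≈ 0.254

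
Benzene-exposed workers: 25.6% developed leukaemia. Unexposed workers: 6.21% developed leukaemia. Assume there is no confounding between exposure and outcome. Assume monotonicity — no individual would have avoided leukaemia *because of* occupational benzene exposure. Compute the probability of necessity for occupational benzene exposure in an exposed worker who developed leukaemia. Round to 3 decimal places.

p₁ = 0.256, p₀ = 0.0621.
Under exogeneity and monotonicity, PN = (p₁ − p₀) / p₁.
PN = (0.256 − 0.0621) / 0.256 = 0.1939 / 0.256 ≈ 0.7574

PN ≈ 0.757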